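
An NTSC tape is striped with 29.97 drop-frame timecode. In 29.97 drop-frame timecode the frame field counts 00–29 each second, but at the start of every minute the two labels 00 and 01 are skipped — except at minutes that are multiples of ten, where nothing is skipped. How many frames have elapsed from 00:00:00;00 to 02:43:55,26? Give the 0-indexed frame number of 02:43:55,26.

294782

Complete 10-minute blocks: 16, each 17982 frames → 287712.
Remaining 3 whole minutes in the current block: 1800 + 2 × 1798 = 5396 frames.
Within the current minute: 55 × 30 + 26 − 2 = 1674 (labels ;00/;01 skipped at this minute). Total = 287712 + 5396 + 1674 = 294782.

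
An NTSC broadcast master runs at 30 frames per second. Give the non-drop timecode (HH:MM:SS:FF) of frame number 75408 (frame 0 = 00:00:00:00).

75408 ÷ 30 = 2513 full seconds, remainder 18 frames.
2513 s = 0 h 41 min 53 s.
Timecode: 00:41:53:18.

00:41:53:18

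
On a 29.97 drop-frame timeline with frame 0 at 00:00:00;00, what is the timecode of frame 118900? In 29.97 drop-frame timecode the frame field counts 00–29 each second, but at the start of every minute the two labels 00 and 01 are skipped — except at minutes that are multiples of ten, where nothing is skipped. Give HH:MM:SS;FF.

01:06:07;10

Ten DF minutes hold 17982 frames, so frame 118900 lies in block 6 (frames 107892–125873) with 11008 frames into that block.
The block's first minute is 1800 frames and the rest 1798 each; 11008 frames reaches minute 6, so 6 × 18 + 6 × 2 = 120 labels have been skipped so far.
Adding those back, label number 118900 + 120 = 119020 at 30 labels/s is 3967 s + 10 f = 1 h 6 min 7 s frame 10, i.e. 01:06:07;10.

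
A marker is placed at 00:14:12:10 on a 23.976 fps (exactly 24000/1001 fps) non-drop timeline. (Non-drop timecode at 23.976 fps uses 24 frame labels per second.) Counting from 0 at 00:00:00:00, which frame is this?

20458

Total seconds to the label: (0 × 3600 + 14 × 60 + 12) = 852.
Frame index = 852 × 24 + 10 = 20458.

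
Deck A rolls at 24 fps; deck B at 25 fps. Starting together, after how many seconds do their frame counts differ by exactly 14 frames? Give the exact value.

The gap grows by |25 − 24| = 1 frame per second.
Time for a 14-frame gap: 14 ÷ (1) = 14 s.

14 seconds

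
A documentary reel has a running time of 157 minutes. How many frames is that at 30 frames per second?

282600 frames

157 min = 9420 s.
Frames = 9420 × 30 = 282600.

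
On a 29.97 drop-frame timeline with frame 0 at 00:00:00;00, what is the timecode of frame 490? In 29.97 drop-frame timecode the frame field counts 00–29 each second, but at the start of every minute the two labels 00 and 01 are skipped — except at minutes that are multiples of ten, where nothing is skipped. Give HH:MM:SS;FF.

Each 10-minute DF block holds 10 × 60 × 30 − 9 × 2 = 17982 frames. 490 ÷ 17982 → 0 full blocks, remainder 490.
Within the partial block the first minute is 1800 frames and each further minute 1798, so 0 further minute boundaries passed. Total skipped labels = 18 × 0 + 2 × 0 = 0.
Non-drop label index = 490 + 0 = 490; at 30 labels/s that is 00:00:16:10, i.e. DF 00:00:16;10.

00:00:16;10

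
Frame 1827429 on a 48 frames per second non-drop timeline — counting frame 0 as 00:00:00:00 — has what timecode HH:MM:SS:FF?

1827429 ÷ 48 = 38071 full seconds, remainder 21 frames.
38071 s = 10 h 34 min 31 s.
Timecode: 10:34:31:21.

10:34:31:21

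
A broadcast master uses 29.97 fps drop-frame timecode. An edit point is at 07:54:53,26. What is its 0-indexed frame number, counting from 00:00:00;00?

853962

Complete 10-minute blocks: 47, each 17982 frames → 845154.
Remaining 4 whole minutes in the current block: 1800 + 3 × 1798 = 7194 frames.
Within the current minute: 53 × 30 + 26 − 2 = 1614 (labels ;00/;01 skipped at this minute). Total = 845154 + 7194 + 1614 = 853962.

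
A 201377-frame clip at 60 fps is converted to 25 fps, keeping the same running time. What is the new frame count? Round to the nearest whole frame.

Frames at target rate = 201377 × (25) / (60) = 1006885/12 ≈ 83907.083.
Nearest whole frame: 83907.

83907 frames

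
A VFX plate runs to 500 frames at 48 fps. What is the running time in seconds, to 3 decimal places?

Running time = 500 × 1/48 = 125/12 s ≈ 10.417 s.

10.417 seconds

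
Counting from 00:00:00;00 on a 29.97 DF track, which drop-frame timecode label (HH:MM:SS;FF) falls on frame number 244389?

Ten DF minutes hold 17982 frames, so frame 244389 lies in block 13 (frames 233766–251747) with 10623 frames into that block.
The block's first minute is 1800 frames and the rest 1798 each; 10623 frames reaches minute 5, so 13 × 18 + 5 × 2 = 244 labels have been skipped so far.
Adding those back, label number 244389 + 244 = 244633 at 30 labels/s is 8154 s + 13 f = 2 h 15 min 54 s frame 13, i.e. 02:15:54;13.

02:15:54;13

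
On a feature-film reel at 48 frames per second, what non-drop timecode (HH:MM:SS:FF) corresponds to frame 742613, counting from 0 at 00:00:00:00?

04:17:51:05

742613 ÷ 48 = 15471 full seconds, remainder 5 frames.
15471 s = 4 h 17 min 51 s.
Timecode: 04:17:51:05.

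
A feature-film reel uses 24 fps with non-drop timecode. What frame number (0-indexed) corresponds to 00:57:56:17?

Total seconds to the label: (0 × 3600 + 57 × 60 + 56) = 3476.
Frame index = 3476 × 24 + 17 = 83441.

83441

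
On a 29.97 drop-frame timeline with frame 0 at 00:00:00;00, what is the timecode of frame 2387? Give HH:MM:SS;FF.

Each 10-minute DF block holds 10 × 60 × 30 − 9 × 2 = 17982 frames. 2387 ÷ 17982 → 0 full blocks, remainder 2387.
Within the partial block the first minute is 1800 frames and each further minute 1798, so 1 further minute boundary passed. Total skipped labels = 18 × 0 + 2 × 1 = 2.
Non-drop label index = 2387 + 2 = 2389; at 30 labels/s that is 00:01:19:19, i.e. DF 00:01:19;19.

00:01:19;19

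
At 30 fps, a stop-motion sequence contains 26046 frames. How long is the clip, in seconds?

868.2 seconds

Running time = 26046 / (30) = 868.2 s.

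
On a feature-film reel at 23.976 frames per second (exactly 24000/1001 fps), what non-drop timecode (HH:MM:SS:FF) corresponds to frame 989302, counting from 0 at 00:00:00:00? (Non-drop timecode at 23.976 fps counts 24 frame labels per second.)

11:27:00:22

989302 ÷ 24 = 41220 full seconds, remainder 22 frames.
41220 s = 11 h 27 min 0 s.
Timecode: 11:27:00:22.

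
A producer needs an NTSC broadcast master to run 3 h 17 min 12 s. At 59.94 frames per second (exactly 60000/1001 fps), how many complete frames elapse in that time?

3 h 17 min 12 s = 11832 s.
Frames = 11832 × 60000/1001 = 709920000/1001 ≈ 709210.7892.
Complete frames: 709210.

709210 frames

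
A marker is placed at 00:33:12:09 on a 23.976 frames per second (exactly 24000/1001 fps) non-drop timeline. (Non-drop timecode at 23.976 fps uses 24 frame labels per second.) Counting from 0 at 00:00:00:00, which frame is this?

frame 47817

Total seconds to the label: (0 × 3600 + 33 × 60 + 12) = 1992.
Frame index = 1992 × 24 + 9 = 47817.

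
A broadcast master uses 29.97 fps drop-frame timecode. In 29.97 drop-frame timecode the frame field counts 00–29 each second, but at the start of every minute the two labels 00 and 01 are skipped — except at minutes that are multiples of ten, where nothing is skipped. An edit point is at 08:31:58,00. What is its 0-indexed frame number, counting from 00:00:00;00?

920620

Complete 10-minute blocks: 51, each 17982 frames → 917082.
Remaining 1 whole minute in the current block: 1800 + 0 × 1798 = 1800 frames.
Within the current minute: 58 × 30 + 0 − 2 = 1738 (labels ;00/;01 skipped at this minute). Total = 917082 + 1800 + 1738 = 920620.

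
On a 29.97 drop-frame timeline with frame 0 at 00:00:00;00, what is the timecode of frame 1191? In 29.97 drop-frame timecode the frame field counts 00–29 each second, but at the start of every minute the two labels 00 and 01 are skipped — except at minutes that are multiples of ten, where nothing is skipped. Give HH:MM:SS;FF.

00:00:39;21

Ten DF minutes hold 17982 frames, so frame 1191 lies in block 0 (frames 0–17981) with 1191 frames into that block.
The block's first minute is 1800 frames and the rest 1798 each; 1191 frames reaches minute 0, so 0 × 18 + 0 × 2 = 0 labels have been skipped so far.
Adding those back, label number 1191 + 0 = 1191 at 30 labels/s is 39 s + 21 f = 0 h 0 min 39 s frame 21, i.e. 00:00:39;21.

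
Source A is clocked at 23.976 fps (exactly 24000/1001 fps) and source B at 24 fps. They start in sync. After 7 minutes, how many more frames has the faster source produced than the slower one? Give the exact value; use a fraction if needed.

1440/143 frames

7 min = 420 s.
A emits 24000/1001 × 420 = 1440000/143 frames; B emits 24 × 420 = 10080.
Difference = 1440/143 frames (≈ 10.0699); B is ahead of A.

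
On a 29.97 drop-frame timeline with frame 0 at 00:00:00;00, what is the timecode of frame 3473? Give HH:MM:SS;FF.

Ten DF minutes hold 17982 frames, so frame 3473 lies in block 0 (frames 0–17981) with 3473 frames into that block.
The block's first minute is 1800 frames and the rest 1798 each; 3473 frames reaches minute 1, so 0 × 18 + 1 × 2 = 2 labels have been skipped so far.
Adding those back, label number 3473 + 2 = 3475 at 30 labels/s is 115 s + 25 f = 0 h 1 min 55 s frame 25, i.e. 00:01:55;25.

00:01:55;25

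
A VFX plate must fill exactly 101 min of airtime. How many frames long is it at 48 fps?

290880 frames

101 min = 6060 s.
Frames = 6060 × 48 = 290880.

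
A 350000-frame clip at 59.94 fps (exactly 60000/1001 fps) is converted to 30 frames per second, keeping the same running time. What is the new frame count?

175175 frames

Target frames = source frames × (target rate / source rate) = 350000 × (30)/(60000/1001) = 350000 × 1001/2000 = 175175.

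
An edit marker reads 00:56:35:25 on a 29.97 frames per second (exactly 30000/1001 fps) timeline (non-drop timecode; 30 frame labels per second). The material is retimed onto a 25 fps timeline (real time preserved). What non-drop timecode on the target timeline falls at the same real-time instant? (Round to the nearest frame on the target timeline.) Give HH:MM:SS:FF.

Source frame index: (0×3600 + 56×60 + 35) × 30 + 25 = 101875.
Real time: 101875 / (30000/1001) = 163163/48 s.
Target frame: (163163/48) × (25) = 4079075/48 ≈ 84980.729 → 84981.
At 25 labels/s: frame 84981 → 00:56:39:06.

00:56:39:06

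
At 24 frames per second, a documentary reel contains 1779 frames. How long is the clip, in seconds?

Running time = 1779 / (24) = 74.125 s.

74.125 seconds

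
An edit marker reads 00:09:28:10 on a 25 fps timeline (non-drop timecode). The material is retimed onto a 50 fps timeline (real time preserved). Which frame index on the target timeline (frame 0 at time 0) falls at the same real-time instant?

Source frame index: (0×3600 + 9×60 + 28) × 25 + 10 = 14210.
Real time: 14210 / (25) = 2842/5 s.
Target frame: (2842/5) × (50) = 28420.

frame 28420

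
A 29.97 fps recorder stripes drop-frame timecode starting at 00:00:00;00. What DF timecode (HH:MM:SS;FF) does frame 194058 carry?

01:47:55;02

Each 10-minute DF block holds 10 × 60 × 30 − 9 × 2 = 17982 frames. 194058 ÷ 17982 → 10 full blocks, remainder 14238.
Within the partial block the first minute is 1800 frames and each further minute 1798, so 7 further minute boundaries passed. Total skipped labels = 18 × 10 + 2 × 7 = 194.
Non-drop label index = 194058 + 194 = 194252; at 30 labels/s that is 01:47:55:02, i.e. DF 01:47:55;02.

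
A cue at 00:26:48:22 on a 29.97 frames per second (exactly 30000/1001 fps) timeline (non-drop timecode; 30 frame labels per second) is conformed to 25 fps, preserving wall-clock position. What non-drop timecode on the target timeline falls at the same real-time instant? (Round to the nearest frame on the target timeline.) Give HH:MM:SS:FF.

00:26:50:09

Source frame index: (0×3600 + 26×60 + 48) × 30 + 22 = 48262.
Real time: 48262 / (30000/1001) = 24155131/15000 s.
Target frame: (24155131/15000) × (25) = 24155131/600 ≈ 40258.552 → 40259.
At 25 labels/s: frame 40259 → 00:26:50:09.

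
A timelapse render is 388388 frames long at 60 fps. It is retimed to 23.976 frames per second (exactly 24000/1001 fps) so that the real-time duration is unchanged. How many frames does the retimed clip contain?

Target frames = source frames × (target rate / source rate) = 388388 × (24000/1001)/(60) = 388388 × 400/1001 = 155200.

155200 frames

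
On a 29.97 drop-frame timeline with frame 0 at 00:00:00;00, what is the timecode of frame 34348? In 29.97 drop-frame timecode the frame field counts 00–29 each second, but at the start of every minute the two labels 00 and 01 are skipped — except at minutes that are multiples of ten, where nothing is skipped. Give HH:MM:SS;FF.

00:19:06;04

Ten DF minutes hold 17982 frames, so frame 34348 lies in block 1 (frames 17982–35963) with 16366 frames into that block.
The block's first minute is 1800 frames and the rest 1798 each; 16366 frames reaches minute 9, so 1 × 18 + 9 × 2 = 36 labels have been skipped so far.
Adding those back, label number 34348 + 36 = 34384 at 30 labels/s is 1146 s + 4 f = 0 h 19 min 6 s frame 4, i.e. 00:19:06;04.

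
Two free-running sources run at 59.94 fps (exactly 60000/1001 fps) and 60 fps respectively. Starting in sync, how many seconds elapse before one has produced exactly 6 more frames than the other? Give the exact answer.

100.1 seconds

The gap grows by |60 − 60000/1001| = 60/1001 frames per second.
Time for a 6-frame gap: 6 ÷ (60/1001) = 100.1 s.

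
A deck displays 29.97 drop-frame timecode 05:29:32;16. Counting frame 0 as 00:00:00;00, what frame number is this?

592582

Complete 10-minute blocks: 32, each 17982 frames → 575424.
Remaining 9 whole minutes in the current block: 1800 + 8 × 1798 = 16184 frames.
Within the current minute: 32 × 30 + 16 − 2 = 974 (labels ;00/;01 skipped at this minute). Total = 575424 + 16184 + 974 = 592582.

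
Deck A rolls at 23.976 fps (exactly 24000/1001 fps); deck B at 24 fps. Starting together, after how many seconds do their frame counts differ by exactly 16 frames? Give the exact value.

The gap grows by |24 − 24000/1001| = 24/1001 frames per second.
Time for a 16-frame gap: 16 ÷ (24/1001) = 2002/3 s.

2002/3 seconds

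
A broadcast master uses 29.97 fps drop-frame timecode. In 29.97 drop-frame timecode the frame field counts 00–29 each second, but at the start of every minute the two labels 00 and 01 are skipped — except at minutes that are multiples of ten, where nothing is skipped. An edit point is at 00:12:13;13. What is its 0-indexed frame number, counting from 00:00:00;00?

21981

As if non-drop at 30 labels/s: (0 × 3600 + 12 × 60 + 13) × 30 + 13 = 22003.
Minute boundaries passed: 12; those not divisible by 10: 12 − 1 = 11; dropped labels = 2 × 11 = 22.
Actual frame index = 22003 − 22 = 21981.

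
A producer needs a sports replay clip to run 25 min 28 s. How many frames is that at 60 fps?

91680 frames

25 min 28 s = 1528 s.
Frames = 1528 × 60 = 91680.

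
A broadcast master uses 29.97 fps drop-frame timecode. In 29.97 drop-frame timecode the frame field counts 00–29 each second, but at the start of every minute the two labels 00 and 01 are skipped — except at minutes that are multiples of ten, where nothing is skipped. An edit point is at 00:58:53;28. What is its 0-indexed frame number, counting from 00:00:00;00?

As if non-drop at 30 labels/s: (0 × 3600 + 58 × 60 + 53) × 30 + 28 = 106018.
Minute boundaries passed: 58; those not divisible by 10: 58 − 5 = 53; dropped labels = 2 × 53 = 106.
Actual frame index = 106018 − 106 = 105912.

105912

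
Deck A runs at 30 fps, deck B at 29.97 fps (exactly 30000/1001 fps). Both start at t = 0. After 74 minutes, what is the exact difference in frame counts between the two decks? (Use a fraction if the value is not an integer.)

74 min = 4440 s.
A emits 30 × 4440 = 133200 frames; B emits 30000/1001 × 4440 = 133200000/1001.
Difference = 133200/1001 frames (≈ 133.0669); B is behind A.

133200/1001 frames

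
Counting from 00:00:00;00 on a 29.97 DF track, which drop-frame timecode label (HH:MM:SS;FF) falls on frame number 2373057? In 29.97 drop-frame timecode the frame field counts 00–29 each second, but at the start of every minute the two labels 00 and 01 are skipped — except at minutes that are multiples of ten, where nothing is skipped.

Ten DF minutes hold 17982 frames, so frame 2373057 lies in block 131 (frames 2355642–2373623) with 17415 frames into that block.
The block's first minute is 1800 frames and the rest 1798 each; 17415 frames reaches minute 9, so 131 × 18 + 9 × 2 = 2376 labels have been skipped so far.
Adding those back, label number 2373057 + 2376 = 2375433 at 30 labels/s is 79181 s + 3 f = 21 h 59 min 41 s frame 3, i.e. 21:59:41;03.

21:59:41;03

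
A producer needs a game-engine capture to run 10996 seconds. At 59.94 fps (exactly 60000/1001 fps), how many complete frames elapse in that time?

659100 frames

Frames = 10996 × 60000/1001 = 659760000/1001 ≈ 659100.8991.
Complete frames: 659100.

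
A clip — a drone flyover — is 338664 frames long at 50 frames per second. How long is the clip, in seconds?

6773.28 seconds

Running time = 338664 / (50) = 6773.28 s.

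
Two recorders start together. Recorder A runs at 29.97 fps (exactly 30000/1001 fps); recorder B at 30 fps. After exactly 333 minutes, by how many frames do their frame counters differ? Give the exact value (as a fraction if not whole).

333 min = 19980 s.
A emits 30000/1001 × 19980 = 599400000/1001 frames; B emits 30 × 19980 = 599400.
Difference = 599400/1001 frames (≈ 598.8012); B is ahead of A.

599400/1001 frames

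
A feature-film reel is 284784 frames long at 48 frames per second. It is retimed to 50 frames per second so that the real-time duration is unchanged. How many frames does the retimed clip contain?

Target frames = source frames × (target rate / source rate) = 284784 × (50)/(48) = 284784 × 25/24 = 296650.

296650 frames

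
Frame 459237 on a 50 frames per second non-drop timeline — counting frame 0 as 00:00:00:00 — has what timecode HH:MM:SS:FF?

459237 ÷ 50 = 9184 full seconds, remainder 37 frames.
9184 s = 2 h 33 min 4 s.
Timecode: 02:33:04:37.

02:33:04:37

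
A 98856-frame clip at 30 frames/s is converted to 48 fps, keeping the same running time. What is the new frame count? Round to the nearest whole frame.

158170 frames

Frames at target rate = 98856 × (48) / (30) = 790848/5 ≈ 158169.600.
Nearest whole frame: 158170.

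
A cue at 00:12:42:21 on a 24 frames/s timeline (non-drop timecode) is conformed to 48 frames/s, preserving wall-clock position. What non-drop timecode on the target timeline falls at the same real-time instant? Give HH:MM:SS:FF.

Source frame index: (0×3600 + 12×60 + 42) × 24 + 21 = 18309.
Real time: 18309 / (24) = 6103/8 s.
Target frame: (6103/8) × (48) = 36618.
At 48 labels/s: frame 36618 → 00:12:42:42.

00:12:42:42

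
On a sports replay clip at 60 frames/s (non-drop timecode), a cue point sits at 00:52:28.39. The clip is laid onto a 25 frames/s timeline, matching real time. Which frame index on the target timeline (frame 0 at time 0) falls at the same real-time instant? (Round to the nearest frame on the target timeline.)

Source frame index: (0×3600 + 52×60 + 28) × 60 + 39 = 188919.
Real time: 188919 / (60) = 62973/20 s.
Target frame: (62973/20) × (25) = 314865/4 ≈ 78716.250 → 78716.

frame 78716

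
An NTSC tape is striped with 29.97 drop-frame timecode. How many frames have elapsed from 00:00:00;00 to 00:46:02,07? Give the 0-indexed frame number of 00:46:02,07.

82783

Complete 10-minute blocks: 4, each 17982 frames → 71928.
Remaining 6 whole minutes in the current block: 1800 + 5 × 1798 = 10790 frames.
Within the current minute: 2 × 30 + 7 − 2 = 65 (labels ;00/;01 skipped at this minute). Total = 71928 + 10790 + 65 = 82783.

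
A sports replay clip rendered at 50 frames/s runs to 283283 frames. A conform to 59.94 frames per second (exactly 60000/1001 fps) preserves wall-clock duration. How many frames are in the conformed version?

Target frames = source frames × (target rate / source rate) = 283283 × (60000/1001)/(50) = 283283 × 1200/1001 = 339600.

339600 frames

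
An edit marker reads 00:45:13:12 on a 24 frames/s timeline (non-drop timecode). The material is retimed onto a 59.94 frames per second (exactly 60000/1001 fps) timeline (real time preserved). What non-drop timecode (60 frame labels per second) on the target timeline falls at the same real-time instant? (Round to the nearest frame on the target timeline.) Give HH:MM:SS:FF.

Source frame index: (0×3600 + 45×60 + 13) × 24 + 12 = 65124.
Real time: 65124 / (24) = 5427/2 s.
Target frame: (5427/2) × (60000/1001) = 162810000/1001 ≈ 162647.353 → 162647.
At 60 labels/s: frame 162647 → 00:45:10:47.

00:45:10:47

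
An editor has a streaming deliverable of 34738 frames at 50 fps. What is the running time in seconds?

694.76 seconds

Running time = 34738 / (50) = 694.76 s.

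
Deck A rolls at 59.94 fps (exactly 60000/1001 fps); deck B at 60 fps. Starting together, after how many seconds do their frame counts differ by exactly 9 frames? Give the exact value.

The gap grows by |60 − 60000/1001| = 60/1001 frames per second.
Time for a 9-frame gap: 9 ÷ (60/1001) = 150.15 s.

150.15 seconds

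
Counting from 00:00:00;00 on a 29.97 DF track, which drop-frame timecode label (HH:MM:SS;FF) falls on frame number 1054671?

09:46:30;27

Each 10-minute DF block holds 10 × 60 × 30 − 9 × 2 = 17982 frames. 1054671 ÷ 17982 → 58 full blocks, remainder 11715.
Within the partial block the first minute is 1800 frames and each further minute 1798, so 6 further minute boundaries passed. Total skipped labels = 18 × 58 + 2 × 6 = 1056.
Non-drop label index = 1054671 + 1056 = 1055727; at 30 labels/s that is 09:46:30:27, i.e. DF 09:46:30;27.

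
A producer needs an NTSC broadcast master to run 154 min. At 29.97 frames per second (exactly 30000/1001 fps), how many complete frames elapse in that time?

154 min = 9240 s.
Frames = 9240 × 30000/1001 = 3600000/13 ≈ 276923.0769.
Complete frames: 276923.

276923 frames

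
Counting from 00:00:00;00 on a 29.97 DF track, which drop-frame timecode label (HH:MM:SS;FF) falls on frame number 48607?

00:27:01;27

Ten DF minutes hold 17982 frames, so frame 48607 lies in block 2 (frames 35964–53945) with 12643 frames into that block.
The block's first minute is 1800 frames and the rest 1798 each; 12643 frames reaches minute 7, so 2 × 18 + 7 × 2 = 50 labels have been skipped so far.
Adding those back, label number 48607 + 50 = 48657 at 30 labels/s is 1621 s + 27 f = 0 h 27 min 1 s frame 27, i.e. 00:27:01;27.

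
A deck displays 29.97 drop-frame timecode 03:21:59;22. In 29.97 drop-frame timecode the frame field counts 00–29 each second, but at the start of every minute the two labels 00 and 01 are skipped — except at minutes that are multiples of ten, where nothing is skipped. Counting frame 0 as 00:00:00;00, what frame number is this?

Complete 10-minute blocks: 20, each 17982 frames → 359640.
Remaining 1 whole minute in the current block: 1800 + 0 × 1798 = 1800 frames.
Within the current minute: 59 × 30 + 22 − 2 = 1790 (labels ;00/;01 skipped at this minute). Total = 359640 + 1800 + 1790 = 363230.

363230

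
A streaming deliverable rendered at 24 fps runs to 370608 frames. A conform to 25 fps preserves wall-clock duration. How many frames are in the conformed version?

Target frames = source frames × (target rate / source rate) = 370608 × (25)/(24) = 370608 × 25/24 = 386050.

386050 frames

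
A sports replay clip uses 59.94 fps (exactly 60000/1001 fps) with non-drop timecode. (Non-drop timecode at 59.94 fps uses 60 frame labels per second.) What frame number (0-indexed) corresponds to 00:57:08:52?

205732

Total seconds to the label: (0 × 3600 + 57 × 60 + 8) = 3428.
Frame index = 3428 × 60 + 52 = 205732.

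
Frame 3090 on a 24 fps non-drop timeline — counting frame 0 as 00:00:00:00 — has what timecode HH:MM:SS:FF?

00:02:08:18

3090 ÷ 24 = 128 full seconds, remainder 18 frames.
128 s = 0 h 2 min 8 s.
Timecode: 00:02:08:18.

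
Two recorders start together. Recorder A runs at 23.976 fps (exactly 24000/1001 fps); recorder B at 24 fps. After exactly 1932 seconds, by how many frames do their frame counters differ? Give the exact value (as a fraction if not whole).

6624/143 frames

A emits 24000/1001 × 1932 = 6624000/143 frames; B emits 24 × 1932 = 46368.
Difference = 6624/143 frames (≈ 46.3217); B is ahead of A.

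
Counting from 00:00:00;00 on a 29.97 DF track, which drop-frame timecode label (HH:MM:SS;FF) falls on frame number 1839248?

Ten DF minutes hold 17982 frames, so frame 1839248 lies in block 102 (frames 1834164–1852145) with 5084 frames into that block.
The block's first minute is 1800 frames and the rest 1798 each; 5084 frames reaches minute 2, so 102 × 18 + 2 × 2 = 1840 labels have been skipped so far.
Adding those back, label number 1839248 + 1840 = 1841088 at 30 labels/s is 61369 s + 18 f = 17 h 2 min 49 s frame 18, i.e. 17:02:49;18.

17:02:49;18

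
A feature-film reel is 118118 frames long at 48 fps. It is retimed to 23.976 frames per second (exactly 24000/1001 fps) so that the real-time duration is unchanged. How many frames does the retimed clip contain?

Target frames = source frames × (target rate / source rate) = 118118 × (24000/1001)/(48) = 118118 × 500/1001 = 59000.

59000 frames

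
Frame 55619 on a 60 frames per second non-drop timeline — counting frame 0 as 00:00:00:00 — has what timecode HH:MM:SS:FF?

55619 ÷ 60 = 926 full seconds, remainder 59 frames.
926 s = 0 h 15 min 26 s.
Timecode: 00:15:26:59.

00:15:26:59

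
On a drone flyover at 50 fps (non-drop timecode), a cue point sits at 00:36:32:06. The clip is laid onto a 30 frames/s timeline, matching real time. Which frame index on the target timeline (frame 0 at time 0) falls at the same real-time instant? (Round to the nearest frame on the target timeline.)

Source frame index: (0×3600 + 36×60 + 32) × 50 + 6 = 109606.
Real time: 109606 / (50) = 54803/25 s.
Target frame: (54803/25) × (30) = 328818/5 ≈ 65763.600 → 65764.

frame 65764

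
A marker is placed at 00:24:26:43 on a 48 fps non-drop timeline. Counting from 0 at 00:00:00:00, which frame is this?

frame 70411

Total seconds to the label: (0 × 3600 + 24 × 60 + 26) = 1466.
Frame index = 1466 × 48 + 43 = 70411.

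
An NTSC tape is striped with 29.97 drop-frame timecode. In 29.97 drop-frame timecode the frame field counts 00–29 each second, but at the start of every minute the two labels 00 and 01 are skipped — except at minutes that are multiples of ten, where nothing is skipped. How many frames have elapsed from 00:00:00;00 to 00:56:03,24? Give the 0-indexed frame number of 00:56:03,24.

100812

As if non-drop at 30 labels/s: (0 × 3600 + 56 × 60 + 3) × 30 + 24 = 100914.
Minute boundaries passed: 56; those not divisible by 10: 56 − 5 = 51; dropped labels = 2 × 51 = 102.
Actual frame index = 100914 − 102 = 100812.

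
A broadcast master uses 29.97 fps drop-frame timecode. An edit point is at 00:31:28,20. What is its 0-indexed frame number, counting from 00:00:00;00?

Complete 10-minute blocks: 3, each 17982 frames → 53946.
Remaining 1 whole minute in the current block: 1800 + 0 × 1798 = 1800 frames.
Within the current minute: 28 × 30 + 20 − 2 = 858 (labels ;00/;01 skipped at this minute). Total = 53946 + 1800 + 858 = 56604.

56604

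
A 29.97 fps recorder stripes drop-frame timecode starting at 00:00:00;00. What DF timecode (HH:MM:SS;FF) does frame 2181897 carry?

20:13:22;21

Ten DF minutes hold 17982 frames, so frame 2181897 lies in block 121 (frames 2175822–2193803) with 6075 frames into that block.
The block's first minute is 1800 frames and the rest 1798 each; 6075 frames reaches minute 3, so 121 × 18 + 3 × 2 = 2184 labels have been skipped so far.
Adding those back, label number 2181897 + 2184 = 2184081 at 30 labels/s is 72802 s + 21 f = 20 h 13 min 22 s frame 21, i.e. 20:13:22;21.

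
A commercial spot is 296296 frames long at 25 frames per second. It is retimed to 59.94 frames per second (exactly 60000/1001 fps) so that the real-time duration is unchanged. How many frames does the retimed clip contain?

710400 frames

Target frames = source frames × (target rate / source rate) = 296296 × (60000/1001)/(25) = 296296 × 2400/1001 = 710400.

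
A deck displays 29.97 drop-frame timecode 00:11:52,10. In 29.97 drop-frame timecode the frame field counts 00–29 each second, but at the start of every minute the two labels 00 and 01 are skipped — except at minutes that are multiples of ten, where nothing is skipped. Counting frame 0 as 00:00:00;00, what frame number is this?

21350

As if non-drop at 30 labels/s: (0 × 3600 + 11 × 60 + 52) × 30 + 10 = 21370.
Minute boundaries passed: 11; those not divisible by 10: 11 − 1 = 10; dropped labels = 2 × 10 = 20.
Actual frame index = 21370 − 20 = 21350.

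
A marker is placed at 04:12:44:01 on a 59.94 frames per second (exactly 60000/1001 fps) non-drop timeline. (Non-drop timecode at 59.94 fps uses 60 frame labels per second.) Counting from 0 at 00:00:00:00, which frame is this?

Total seconds to the label: (4 × 3600 + 12 × 60 + 44) = 15164.
Frame index = 15164 × 60 + 1 = 909841.

909841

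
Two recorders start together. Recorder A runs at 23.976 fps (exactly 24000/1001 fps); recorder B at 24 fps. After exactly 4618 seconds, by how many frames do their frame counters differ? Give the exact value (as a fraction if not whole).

110832/1001 frames

A emits 24000/1001 × 4618 = 110832000/1001 frames; B emits 24 × 4618 = 110832.
Difference = 110832/1001 frames (≈ 110.7213); B is ahead of A.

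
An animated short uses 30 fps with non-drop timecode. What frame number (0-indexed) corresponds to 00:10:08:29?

Total seconds to the label: (0 × 3600 + 10 × 60 + 8) = 608.
Frame index = 608 × 30 + 29 = 18269.

frame 18269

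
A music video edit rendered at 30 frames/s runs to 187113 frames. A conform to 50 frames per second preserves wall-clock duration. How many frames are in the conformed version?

311855 frames

Target frames = source frames × (target rate / source rate) = 187113 × (50)/(30) = 187113 × 5/3 = 311855.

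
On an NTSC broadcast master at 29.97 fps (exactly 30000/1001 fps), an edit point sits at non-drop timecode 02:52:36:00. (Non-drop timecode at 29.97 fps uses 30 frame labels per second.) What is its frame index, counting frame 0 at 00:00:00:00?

Total seconds to the label: (2 × 3600 + 52 × 60 + 36) = 10356.
Frame index = 10356 × 30 + 0 = 310680.

310680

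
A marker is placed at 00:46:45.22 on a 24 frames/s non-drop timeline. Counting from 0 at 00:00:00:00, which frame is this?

Total seconds to the label: (0 × 3600 + 46 × 60 + 45) = 2805.
Frame index = 2805 × 24 + 22 = 67342.

67342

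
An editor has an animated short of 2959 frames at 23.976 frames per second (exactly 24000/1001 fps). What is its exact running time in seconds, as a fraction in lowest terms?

2961959/24000 seconds

Running time = 2959 ÷ (24000/1001) = 2959 × 1001/24000 = 2961959/24000 s.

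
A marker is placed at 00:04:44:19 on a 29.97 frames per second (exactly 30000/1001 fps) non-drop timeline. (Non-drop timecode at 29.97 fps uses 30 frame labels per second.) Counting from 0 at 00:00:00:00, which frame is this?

8539

Total seconds to the label: (0 × 3600 + 4 × 60 + 44) = 284.
Frame index = 284 × 30 + 19 = 8539.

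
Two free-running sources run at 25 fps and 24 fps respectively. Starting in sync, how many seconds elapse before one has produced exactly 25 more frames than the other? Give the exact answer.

The gap grows by |24 − 25| = 1 frame per second.
Time for a 25-frame gap: 25 ÷ (1) = 25 s.

25 seconds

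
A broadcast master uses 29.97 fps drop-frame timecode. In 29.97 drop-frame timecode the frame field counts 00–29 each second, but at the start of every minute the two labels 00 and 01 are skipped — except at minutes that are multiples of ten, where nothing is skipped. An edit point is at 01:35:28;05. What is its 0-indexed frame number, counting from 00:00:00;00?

171673

Complete 10-minute blocks: 9, each 17982 frames → 161838.
Remaining 5 whole minutes in the current block: 1800 + 4 × 1798 = 8992 frames.
Within the current minute: 28 × 30 + 5 − 2 = 843 (labels ;00/;01 skipped at this minute). Total = 161838 + 8992 + 843 = 171673.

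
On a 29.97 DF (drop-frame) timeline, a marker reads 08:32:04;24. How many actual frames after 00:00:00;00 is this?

920822

Complete 10-minute blocks: 51, each 17982 frames → 917082.
Remaining 2 whole minutes in the current block: 1800 + 1 × 1798 = 3598 frames.
Within the current minute: 4 × 30 + 24 − 2 = 142 (labels ;00/;01 skipped at this minute). Total = 917082 + 3598 + 142 = 920822.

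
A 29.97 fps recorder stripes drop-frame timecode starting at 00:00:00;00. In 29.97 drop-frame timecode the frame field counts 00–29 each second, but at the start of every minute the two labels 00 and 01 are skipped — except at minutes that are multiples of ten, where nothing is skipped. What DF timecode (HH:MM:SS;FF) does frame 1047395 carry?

Each 10-minute DF block holds 10 × 60 × 30 − 9 × 2 = 17982 frames. 1047395 ÷ 17982 → 58 full blocks, remainder 4439.
Within the partial block the first minute is 1800 frames and each further minute 1798, so 2 further minute boundaries passed. Total skipped labels = 18 × 58 + 2 × 2 = 1048.
Non-drop label index = 1047395 + 1048 = 1048443; at 30 labels/s that is 09:42:28:03, i.e. DF 09:42:28;03.

09:42:28;03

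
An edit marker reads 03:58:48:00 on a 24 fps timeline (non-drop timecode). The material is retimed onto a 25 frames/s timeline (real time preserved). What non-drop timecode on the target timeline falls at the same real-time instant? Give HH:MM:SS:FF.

Source frame index: (3×3600 + 58×60 + 48) × 24 + 0 = 343872.
Real time: 343872 / (24) = 14328 s.
Target frame: (14328) × (25) = 358200.
At 25 labels/s: frame 358200 → 03:58:48:00.

03:58:48:00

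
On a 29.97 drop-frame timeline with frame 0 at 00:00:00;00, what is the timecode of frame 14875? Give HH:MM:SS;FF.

00:08:16;11

Each 10-minute DF block holds 10 × 60 × 30 − 9 × 2 = 17982 frames. 14875 ÷ 17982 → 0 full blocks, remainder 14875.
Within the partial block the first minute is 1800 frames and each further minute 1798, so 8 further minute boundaries passed. Total skipped labels = 18 × 0 + 2 × 8 = 16.
Non-drop label index = 14875 + 16 = 14891; at 30 labels/s that is 00:08:16:11, i.e. DF 00:08:16;11.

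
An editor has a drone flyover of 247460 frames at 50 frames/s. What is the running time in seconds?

4949.2 seconds

Running time = 247460 / (50) = 4949.2 s.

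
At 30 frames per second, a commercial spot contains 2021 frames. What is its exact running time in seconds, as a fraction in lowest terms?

Running time = 2021 ÷ (30) = 2021 × 1/30 = 2021/30 s.

2021/30 seconds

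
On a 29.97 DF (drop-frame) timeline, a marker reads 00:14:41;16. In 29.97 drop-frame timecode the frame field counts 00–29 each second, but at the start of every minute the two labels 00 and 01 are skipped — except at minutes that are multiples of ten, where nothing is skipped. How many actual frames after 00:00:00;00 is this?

Complete 10-minute blocks: 1, each 17982 frames → 17982.
Remaining 4 whole minutes in the current block: 1800 + 3 × 1798 = 7194 frames.
Within the current minute: 41 × 30 + 16 − 2 = 1244 (labels ;00/;01 skipped at this minute). Total = 17982 + 7194 + 1244 = 26420.

26420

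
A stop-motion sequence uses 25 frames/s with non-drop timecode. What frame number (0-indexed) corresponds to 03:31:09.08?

frame 316733

Total seconds to the label: (3 × 3600 + 31 × 60 + 9) = 12669.
Frame index = 12669 × 25 + 8 = 316733.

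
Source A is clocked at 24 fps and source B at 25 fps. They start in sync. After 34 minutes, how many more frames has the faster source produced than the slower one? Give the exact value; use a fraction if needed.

34 min = 2040 s.
A emits 24 × 2040 = 48960 frames; B emits 25 × 2040 = 51000.
Difference = 2040 frames; B is ahead of A.

2040 frames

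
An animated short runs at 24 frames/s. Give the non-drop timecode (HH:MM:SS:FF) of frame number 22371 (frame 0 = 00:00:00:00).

00:15:32:03

22371 ÷ 24 = 932 full seconds, remainder 3 frames.
932 s = 0 h 15 min 32 s.
Timecode: 00:15:32:03.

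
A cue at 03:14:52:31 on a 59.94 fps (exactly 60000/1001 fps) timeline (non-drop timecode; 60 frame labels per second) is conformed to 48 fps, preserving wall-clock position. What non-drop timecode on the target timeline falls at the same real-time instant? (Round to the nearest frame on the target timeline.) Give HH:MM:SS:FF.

Source frame index: (3×3600 + 14×60 + 52) × 60 + 31 = 701551.
Real time: 701551 / (60000/1001) = 702252551/60000 s.
Target frame: (702252551/60000) × (48) = 702252551/1250 ≈ 561802.041 → 561802.
At 48 labels/s: frame 561802 → 03:15:04:10.

03:15:04:10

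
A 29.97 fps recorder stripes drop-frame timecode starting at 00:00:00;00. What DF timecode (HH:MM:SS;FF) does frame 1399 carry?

Each 10-minute DF block holds 10 × 60 × 30 − 9 × 2 = 17982 frames. 1399 ÷ 17982 → 0 full blocks, remainder 1399.
Within the partial block the first minute is 1800 frames and each further minute 1798, so 0 further minute boundaries passed. Total skipped labels = 18 × 0 + 2 × 0 = 0.
Non-drop label index = 1399 + 0 = 1399; at 30 labels/s that is 00:00:46:19, i.e. DF 00:00:46;19.

00:00:46;19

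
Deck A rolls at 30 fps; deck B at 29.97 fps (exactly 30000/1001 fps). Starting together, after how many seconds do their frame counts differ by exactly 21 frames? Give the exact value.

700.7 seconds

The gap grows by |30000/1001 − 30| = 30/1001 frames per second.
Time for a 21-frame gap: 21 ÷ (30/1001) = 700.7 s.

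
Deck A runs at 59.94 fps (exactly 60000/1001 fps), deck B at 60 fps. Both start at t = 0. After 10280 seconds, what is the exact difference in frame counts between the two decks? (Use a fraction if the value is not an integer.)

A emits 60000/1001 × 10280 = 616800000/1001 frames; B emits 60 × 10280 = 616800.
Difference = 616800/1001 frames (≈ 616.1838); B is ahead of A.

616800/1001 frames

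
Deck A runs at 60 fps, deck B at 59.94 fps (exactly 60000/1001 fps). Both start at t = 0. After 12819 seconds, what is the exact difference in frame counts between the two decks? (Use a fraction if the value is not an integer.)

A emits 60 × 12819 = 769140 frames; B emits 60000/1001 × 12819 = 769140000/1001.
Difference = 769140/1001 frames (≈ 768.3716); B is behind A.

769140/1001 frames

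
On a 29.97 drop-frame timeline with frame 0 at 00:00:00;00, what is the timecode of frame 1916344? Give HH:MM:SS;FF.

Ten DF minutes hold 17982 frames, so frame 1916344 lies in block 106 (frames 1906092–1924073) with 10252 frames into that block.
The block's first minute is 1800 frames and the rest 1798 each; 10252 frames reaches minute 5, so 106 × 18 + 5 × 2 = 1918 labels have been skipped so far.
Adding those back, label number 1916344 + 1918 = 1918262 at 30 labels/s is 63942 s + 2 f = 17 h 45 min 42 s frame 2, i.e. 17:45:42;02.

17:45:42;02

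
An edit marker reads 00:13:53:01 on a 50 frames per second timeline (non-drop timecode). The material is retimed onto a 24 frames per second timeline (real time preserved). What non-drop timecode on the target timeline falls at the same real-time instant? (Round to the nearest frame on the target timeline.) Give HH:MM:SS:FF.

Source frame index: (0×3600 + 13×60 + 53) × 50 + 1 = 41651.
Real time: 41651 / (50) = 41651/50 s.
Target frame: (41651/50) × (24) = 499812/25 ≈ 19992.480 → 19992.
At 24 labels/s: frame 19992 → 00:13:53:00.

00:13:53:00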